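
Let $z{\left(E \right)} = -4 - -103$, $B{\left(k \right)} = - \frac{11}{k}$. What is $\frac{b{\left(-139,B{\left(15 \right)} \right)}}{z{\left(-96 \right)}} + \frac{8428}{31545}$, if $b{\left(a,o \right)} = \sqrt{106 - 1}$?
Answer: $\frac{8428}{31545} + \frac{\sqrt{105}}{99} \approx 0.37068$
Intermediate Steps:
$b{\left(a,o \right)} = \sqrt{105}$
$z{\left(E \right)} = 99$ ($z{\left(E \right)} = -4 + 103 = 99$)
$\frac{b{\left(-139,B{\left(15 \right)} \right)}}{z{\left(-96 \right)}} + \frac{8428}{31545} = \frac{\sqrt{105}}{99} + \frac{8428}{31545} = \frac{8428}{31545} + \frac{\sqrt{105}}{99}$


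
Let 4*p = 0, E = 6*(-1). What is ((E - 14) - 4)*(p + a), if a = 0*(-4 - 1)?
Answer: 0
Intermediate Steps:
E = -6
p = 0 (p = (¼)*0 = 0)
a = 0 (a = 0*(-5) = 0)
((E - 14) - 4)*(p + a) = ((-6 - 14) - 4)*(0 + 0) = (-20 - 4)*0 = -24*0 = 0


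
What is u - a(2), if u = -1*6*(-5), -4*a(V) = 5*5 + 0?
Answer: 145/4 ≈ 36.250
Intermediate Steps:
a(V) = -25/4 (a(V) = -(5*5 + 0)/4 = -(25 + 0)/4 = -¼*25 = -25/4)
u = 30 (u = -6*(-5) = 30)
u - a(2) = 30 - 1*(-25/4) = 30 + 25/4 = 145/4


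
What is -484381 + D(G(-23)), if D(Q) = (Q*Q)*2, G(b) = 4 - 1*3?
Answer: -484379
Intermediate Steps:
G(b) = 1 (G(b) = 4 - 3 = 1)
D(Q) = 2*Q**2 (D(Q) = Q**2*2 = 2*Q**2)
-484381 + D(G(-23)) = -484381 + 2*1**2 = -484381 + 2*1 = -484381 + 2 = -484379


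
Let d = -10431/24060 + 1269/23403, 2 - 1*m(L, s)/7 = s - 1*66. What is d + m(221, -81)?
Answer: 65230541243/62564020 ≈ 1042.6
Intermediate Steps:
m(L, s) = 476 - 7*s (m(L, s) = 14 - 7*(s - 1*66) = 14 - 7*(s - 66) = 14 - 7*(-66 + s) = 14 + (462 - 7*s) = 476 - 7*s)
d = -23731617/62564020 (d = -10431*1/24060 + 1269*(1/23403) = -3477/8020 + 423/7801 = -23731617/62564020 ≈ -0.37932)
d + m(221, -81) = -23731617/62564020 + (476 - 7*(-81)) = -23731617/62564020 + (476 + 567) = -23731617/62564020 + 1043 = 65230541243/62564020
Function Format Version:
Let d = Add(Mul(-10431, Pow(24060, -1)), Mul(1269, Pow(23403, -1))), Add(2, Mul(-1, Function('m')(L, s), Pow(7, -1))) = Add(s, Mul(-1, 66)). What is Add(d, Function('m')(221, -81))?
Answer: Rational(65230541243, 62564020) ≈ 1042.6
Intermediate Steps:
Function('m')(L, s) = Add(476, Mul(-7, s)) (Function('m')(L, s) = Add(14, Mul(-7, Add(s, Mul(-1, 66)))) = Add(14, Mul(-7, Add(s, -66))) = Add(14, Mul(-7, Add(-66, s))) = Add(14, Add(462, Mul(-7, s))) = Add(476, Mul(-7, s)))
d = Rational(-23731617, 62564020) (d = Add(Mul(-10431, Rational(1, 24060)), Mul(1269, Rational(1, 23403))) = Add(Rational(-3477, 8020), Rational(423, 7801)) = Rational(-23731617, 62564020) ≈ -0.37932)
Add(d, Function('m')(221, -81)) = Add(Rational(-23731617, 62564020), Add(476, Mul(-7, -81))) = Add(Rational(-23731617, 62564020), Add(476, 567)) = Add(Rational(-23731617, 62564020), 1043) = Rational(65230541243, 62564020)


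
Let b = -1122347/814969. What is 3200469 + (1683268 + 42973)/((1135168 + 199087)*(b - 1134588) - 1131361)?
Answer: 3948504077123783125131697/1233726706031269154 ≈ 3.2005e+6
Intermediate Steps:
b = -1122347/814969 (b = -1122347*1/814969 = -1122347/814969 ≈ -1.3772)
3200469 + (1683268 + 42973)/((1135168 + 199087)*(b - 1134588) - 1131361) = 3200469 + (1683268 + 42973)/((1135168 + 199087)*(-1122347/814969 - 1134588) - 1131361) = 3200469 + 1726241/(1334255*(-924655170119/814969) - 1131361) = 3200469 + 1726241/(-1233725784007126345/814969 - 1131361) = 3200469 + 1726241/(-1233726706031269154/814969) = 3200469 + 1726241*(-814969/1233726706031269154) = 3200469 - 1406832901529/1233726706031269154 = 3948504077123783125131697/1233726706031269154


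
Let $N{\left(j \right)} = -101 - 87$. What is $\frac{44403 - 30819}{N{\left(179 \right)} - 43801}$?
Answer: $- \frac{4528}{14663} \approx -0.3088$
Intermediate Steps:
$N{\left(j \right)} = -188$
$\frac{44403 - 30819}{N{\left(179 \right)} - 43801} = \frac{44403 - 30819}{-188 - 43801} = \frac{13584}{-43989} = 13584 \left(- \frac{1}{43989}\right) = - \frac{4528}{14663}$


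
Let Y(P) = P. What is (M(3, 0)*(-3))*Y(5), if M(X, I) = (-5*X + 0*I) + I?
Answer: 225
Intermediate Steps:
M(X, I) = I - 5*X (M(X, I) = (-5*X + 0) + I = -5*X + I = I - 5*X)
(M(3, 0)*(-3))*Y(5) = ((0 - 5*3)*(-3))*5 = ((0 - 15)*(-3))*5 = -15*(-3)*5 = 45*5 = 225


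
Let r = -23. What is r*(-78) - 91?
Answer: 1703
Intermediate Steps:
r*(-78) - 91 = -23*(-78) - 91 = 1794 - 91 = 1703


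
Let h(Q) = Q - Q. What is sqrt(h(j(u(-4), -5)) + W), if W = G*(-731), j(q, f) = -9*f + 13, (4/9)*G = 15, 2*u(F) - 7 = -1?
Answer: 3*I*sqrt(10965)/2 ≈ 157.07*I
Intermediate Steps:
u(F) = 3 (u(F) = 7/2 + (1/2)*(-1) = 7/2 - 1/2 = 3)
G = 135/4 (G = (9/4)*15 = 135/4 ≈ 33.750)
j(q, f) = 13 - 9*f
h(Q) = 0
W = -98685/4 (W = (135/4)*(-731) = -98685/4 ≈ -24671.)
sqrt(h(j(u(-4), -5)) + W) = sqrt(0 - 98685/4) = sqrt(-98685/4) = 3*I*sqrt(10965)/2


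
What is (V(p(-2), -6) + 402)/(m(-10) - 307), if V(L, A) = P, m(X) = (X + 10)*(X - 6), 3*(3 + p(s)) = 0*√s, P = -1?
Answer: -401/307 ≈ -1.3062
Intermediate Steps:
p(s) = -3 (p(s) = -3 + (0*√s)/3 = -3 + (⅓)*0 = -3 + 0 = -3)
m(X) = (-6 + X)*(10 + X) (m(X) = (10 + X)*(-6 + X) = (-6 + X)*(10 + X))
V(L, A) = -1
(V(p(-2), -6) + 402)/(m(-10) - 307) = (-1 + 402)/((-60 + (-10)² + 4*(-10)) - 307) = 401/((-60 + 100 - 40) - 307) = 401/(0 - 307) = 401/(-307) = 401*(-1/307) = -401/307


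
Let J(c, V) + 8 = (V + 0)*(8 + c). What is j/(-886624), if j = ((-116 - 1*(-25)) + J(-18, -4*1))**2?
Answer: -3481/886624 ≈ -0.0039261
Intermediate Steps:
J(c, V) = -8 + V*(8 + c) (J(c, V) = -8 + (V + 0)*(8 + c) = -8 + V*(8 + c))
j = 3481 (j = ((-116 - 1*(-25)) + (-8 + 8*(-4*1) - 4*1*(-18)))**2 = ((-116 + 25) + (-8 + 8*(-4) - 4*(-18)))**2 = (-91 + (-8 - 32 + 72))**2 = (-91 + 32)**2 = (-59)**2 = 3481)
j/(-886624) = 3481/(-886624) = 3481*(-1/886624) = -3481/886624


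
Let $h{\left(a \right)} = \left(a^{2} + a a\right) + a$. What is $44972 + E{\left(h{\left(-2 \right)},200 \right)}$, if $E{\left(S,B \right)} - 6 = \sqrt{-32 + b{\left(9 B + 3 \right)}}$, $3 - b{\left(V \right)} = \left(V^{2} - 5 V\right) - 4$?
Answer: $44978 + i \sqrt{3241819} \approx 44978.0 + 1800.5 i$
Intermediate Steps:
$b{\left(V \right)} = 7 - V^{2} + 5 V$ ($b{\left(V \right)} = 3 - \left(\left(V^{2} - 5 V\right) - 4\right) = 3 - \left(-4 + V^{2} - 5 V\right) = 3 + \left(4 - V^{2} + 5 V\right) = 7 - V^{2} + 5 V$)
$h{\left(a \right)} = a + 2 a^{2}$ ($h{\left(a \right)} = \left(a^{2} + a^{2}\right) + a = 2 a^{2} + a = a + 2 a^{2}$)
$E{\left(S,B \right)} = 6 + \sqrt{-10 - \left(3 + 9 B\right)^{2} + 45 B}$ ($E{\left(S,B \right)} = 6 + \sqrt{-32 + \left(7 - \left(9 B + 3\right)^{2} + 5 \left(9 B + 3\right)\right)} = 6 + \sqrt{-32 + \left(7 - \left(3 + 9 B\right)^{2} + 5 \left(3 + 9 B\right)\right)} = 6 + \sqrt{-32 + \left(7 - \left(3 + 9 B\right)^{2} + \left(15 + 45 B\right)\right)} = 6 + \sqrt{-32 + \left(22 - \left(3 + 9 B\right)^{2} + 45 B\right)} = 6 + \sqrt{-10 - \left(3 + 9 B\right)^{2} + 45 B}$)
$44972 + E{\left(h{\left(-2 \right)},200 \right)} = 44972 + \left(6 + \sqrt{-19 - 81 \cdot 200^{2} - 1800}\right) = 44972 + \left(6 + \sqrt{-19 - 3240000 - 1800}\right) = 44972 + \left(6 + \sqrt{-3241819}\right) = 44972 + \left(6 + i \sqrt{3241819}\right) = 44978 + i \sqrt{3241819}$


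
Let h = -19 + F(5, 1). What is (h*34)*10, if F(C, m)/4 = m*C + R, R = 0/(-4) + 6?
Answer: 8500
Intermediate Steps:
R = 6 (R = 0*(-1/4) + 6 = 0 + 6 = 6)
F(C, m) = 24 + 4*C*m (F(C, m) = 4*(m*C + 6) = 4*(C*m + 6) = 4*(6 + C*m) = 24 + 4*C*m)
h = 25 (h = -19 + (24 + 4*5*1) = -19 + (24 + 20) = -19 + 44 = 25)
(h*34)*10 = (25*34)*10 = 850*10 = 8500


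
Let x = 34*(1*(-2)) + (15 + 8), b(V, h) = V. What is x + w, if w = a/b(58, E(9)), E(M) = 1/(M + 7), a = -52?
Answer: -1331/29 ≈ -45.897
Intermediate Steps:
E(M) = 1/(7 + M)
w = -26/29 (w = -52/58 = -52*1/58 = -26/29 ≈ -0.89655)
x = -45 (x = 34*(-2) + 23 = -68 + 23 = -45)
x + w = -45 - 26/29 = -1331/29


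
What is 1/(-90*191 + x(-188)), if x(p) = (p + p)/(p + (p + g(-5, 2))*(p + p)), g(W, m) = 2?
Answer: -371/6377492 ≈ -5.8173e-5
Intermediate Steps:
x(p) = 2*p/(p + 2*p*(2 + p)) (x(p) = (p + p)/(p + (p + 2)*(p + p)) = (2*p)/(p + (2 + p)*(2*p)) = (2*p)/(p + 2*p*(2 + p)) = 2*p/(p + 2*p*(2 + p)))
1/(-90*191 + x(-188)) = 1/(-90*191 + 2/(5 + 2*(-188))) = 1/(-17190 + 2/(5 - 376)) = 1/(-17190 + 2/(-371)) = 1/(-17190 + 2*(-1/371)) = 1/(-17190 - 2/371) = 1/(-6377492/371) = -371/6377492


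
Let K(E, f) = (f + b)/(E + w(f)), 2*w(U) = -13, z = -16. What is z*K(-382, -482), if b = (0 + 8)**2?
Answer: -13376/777 ≈ -17.215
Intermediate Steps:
b = 64 (b = 8**2 = 64)
w(U) = -13/2 (w(U) = (1/2)*(-13) = -13/2)
K(E, f) = (64 + f)/(-13/2 + E) (K(E, f) = (f + 64)/(E - 13/2) = (64 + f)/(-13/2 + E))
z*K(-382, -482) = -32*(64 - 482)/(-13 + 2*(-382)) = -32*(-418)/(-13 - 764) = -32*(-418)/(-777) = -32*(-1)*(-418)/777 = -16*836/777 = -13376/777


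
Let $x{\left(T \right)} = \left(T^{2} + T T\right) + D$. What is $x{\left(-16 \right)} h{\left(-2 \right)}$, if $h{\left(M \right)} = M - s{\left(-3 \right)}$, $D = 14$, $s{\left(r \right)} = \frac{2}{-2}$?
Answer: $-526$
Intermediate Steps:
$s{\left(r \right)} = -1$ ($s{\left(r \right)} = 2 \left(- \frac{1}{2}\right) = -1$)
$h{\left(M \right)} = 1 + M$ ($h{\left(M \right)} = M - -1 = M + 1 = 1 + M$)
$x{\left(T \right)} = 14 + 2 T^{2}$ ($x{\left(T \right)} = \left(T^{2} + T T\right) + 14 = \left(T^{2} + T^{2}\right) + 14 = 2 T^{2} + 14 = 14 + 2 T^{2}$)
$x{\left(-16 \right)} h{\left(-2 \right)} = \left(14 + 2 \left(-16\right)^{2}\right) \left(1 - 2\right) = \left(14 + 2 \cdot 256\right) \left(-1\right) = \left(14 + 512\right) \left(-1\right) = 526 \left(-1\right) = -526$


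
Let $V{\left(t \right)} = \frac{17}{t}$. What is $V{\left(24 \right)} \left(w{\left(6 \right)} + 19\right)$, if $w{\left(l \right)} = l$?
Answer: $\frac{425}{24} \approx 17.708$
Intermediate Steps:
$V{\left(24 \right)} \left(w{\left(6 \right)} + 19\right) = \frac{17}{24} \left(6 + 19\right) = 17 \cdot \frac{1}{24} \cdot 25 = \frac{17}{24} \cdot 25 = \frac{425}{24}$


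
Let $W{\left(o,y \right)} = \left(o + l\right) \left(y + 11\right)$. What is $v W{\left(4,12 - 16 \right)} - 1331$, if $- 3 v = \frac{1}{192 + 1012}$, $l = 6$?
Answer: $- \frac{343403}{258} \approx -1331.0$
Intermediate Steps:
$v = - \frac{1}{3612}$ ($v = - \frac{1}{3 \left(192 + 1012\right)} = - \frac{1}{3 \cdot 1204} = \left(- \frac{1}{3}\right) \frac{1}{1204} = - \frac{1}{3612} \approx -0.00027685$)
$W{\left(o,y \right)} = \left(6 + o\right) \left(11 + y\right)$ ($W{\left(o,y \right)} = \left(o + 6\right) \left(y + 11\right) = \left(6 + o\right) \left(11 + y\right)$)
$v W{\left(4,12 - 16 \right)} - 1331 = - \frac{66 + 6 \left(12 - 16\right) + 11 \cdot 4 + 4 \left(12 - 16\right)}{3612} - 1331 = - \frac{66 + 6 \left(12 - 16\right) + 44 + 4 \left(12 - 16\right)}{3612} - 1331 = - \frac{66 + 6 \left(-4\right) + 44 + 4 \left(-4\right)}{3612} - 1331 = - \frac{66 - 24 + 44 - 16}{3612} - 1331 = \left(- \frac{1}{3612}\right) 70 - 1331 = - \frac{5}{258} - 1331 = - \frac{343403}{258}$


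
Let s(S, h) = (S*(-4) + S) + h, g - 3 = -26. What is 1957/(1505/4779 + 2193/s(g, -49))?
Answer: 187050060/10510447 ≈ 17.797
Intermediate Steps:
g = -23 (g = 3 - 26 = -23)
s(S, h) = h - 3*S (s(S, h) = (-4*S + S) + h = -3*S + h = h - 3*S)
1957/(1505/4779 + 2193/s(g, -49)) = 1957/(1505/4779 + 2193/(-49 - 3*(-23))) = 1957/(1505*(1/4779) + 2193/(-49 + 69)) = 1957/(1505/4779 + 2193/20) = 1957/(10510447/95580) = 1957*(95580/10510447) = 187050060/10510447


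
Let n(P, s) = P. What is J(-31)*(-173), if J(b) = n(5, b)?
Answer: -865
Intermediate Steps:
J(b) = 5
J(-31)*(-173) = 5*(-173) = -865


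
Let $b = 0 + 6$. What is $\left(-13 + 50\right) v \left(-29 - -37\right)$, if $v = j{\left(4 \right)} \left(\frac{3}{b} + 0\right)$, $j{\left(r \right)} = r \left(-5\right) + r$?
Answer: $-2368$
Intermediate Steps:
$b = 6$
$j{\left(r \right)} = - 4 r$ ($j{\left(r \right)} = - 5 r + r = - 4 r$)
$v = -8$ ($v = \left(-4\right) 4 \left(\frac{3}{6} + 0\right) = - 16 \left(3 \cdot \frac{1}{6} + 0\right) = - 16 \left(\frac{1}{2} + 0\right) = \left(-16\right) \frac{1}{2} = -8$)
$\left(-13 + 50\right) v \left(-29 - -37\right) = \left(-13 + 50\right) \left(-8\right) \left(-29 - -37\right) = 37 \left(-8\right) \left(-29 + 37\right) = \left(-296\right) 8 = -2368$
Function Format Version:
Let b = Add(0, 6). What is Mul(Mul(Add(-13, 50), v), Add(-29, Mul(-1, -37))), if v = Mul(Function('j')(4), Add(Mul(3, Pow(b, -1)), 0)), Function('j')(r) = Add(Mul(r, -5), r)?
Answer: -2368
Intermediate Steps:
b = 6
Function('j')(r) = Mul(-4, r) (Function('j')(r) = Add(Mul(-5, r), r) = Mul(-4, r))
v = -8 (v = Mul(Mul(-4, 4), Add(Mul(3, Pow(6, -1)), 0)) = Mul(-16, Add(Mul(3, Rational(1, 6)), 0)) = Mul(-16, Add(Rational(1, 2), 0)) = Mul(-16, Rational(1, 2)) = -8)
Mul(Mul(Add(-13, 50), v), Add(-29, Mul(-1, -37))) = Mul(Mul(Add(-13, 50), -8), Add(-29, Mul(-1, -37))) = Mul(Mul(37, -8), Add(-29, 37)) = Mul(-296, 8) = -2368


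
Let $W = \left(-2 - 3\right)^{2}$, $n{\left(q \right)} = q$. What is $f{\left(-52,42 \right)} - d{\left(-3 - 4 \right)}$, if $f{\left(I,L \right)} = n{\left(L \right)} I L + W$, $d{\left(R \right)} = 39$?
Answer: $-91742$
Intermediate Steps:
$W = 25$ ($W = \left(-5\right)^{2} = 25$)
$f{\left(I,L \right)} = 25 + I L^{2}$ ($f{\left(I,L \right)} = L I L + 25 = I L L + 25 = I L^{2} + 25 = 25 + I L^{2}$)
$f{\left(-52,42 \right)} - d{\left(-3 - 4 \right)} = \left(25 - 52 \cdot 42^{2}\right) - 39 = \left(25 - 91728\right) - 39 = -91703 - 39 = -91742$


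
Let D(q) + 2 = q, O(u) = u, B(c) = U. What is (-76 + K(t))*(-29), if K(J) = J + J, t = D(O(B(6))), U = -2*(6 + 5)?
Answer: 3596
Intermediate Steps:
U = -22 (U = -2*11 = -22)
B(c) = -22
D(q) = -2 + q
t = -24 (t = -2 - 22 = -24)
K(J) = 2*J
(-76 + K(t))*(-29) = (-76 + 2*(-24))*(-29) = (-76 - 48)*(-29) = -124*(-29) = 3596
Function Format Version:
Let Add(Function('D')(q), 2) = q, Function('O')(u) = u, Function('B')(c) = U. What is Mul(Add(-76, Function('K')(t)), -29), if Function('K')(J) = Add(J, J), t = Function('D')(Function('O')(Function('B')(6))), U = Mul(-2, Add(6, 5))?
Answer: 3596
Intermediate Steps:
U = -22 (U = Mul(-2, 11) = -22)
Function('B')(c) = -22
Function('D')(q) = Add(-2, q)
t = -24 (t = Add(-2, -22) = -24)
Function('K')(J) = Mul(2, J)
Mul(Add(-76, Function('K')(t)), -29) = Mul(Add(-76, Mul(2, -24)), -29) = Mul(Add(-76, -48), -29) = Mul(-124, -29) = 3596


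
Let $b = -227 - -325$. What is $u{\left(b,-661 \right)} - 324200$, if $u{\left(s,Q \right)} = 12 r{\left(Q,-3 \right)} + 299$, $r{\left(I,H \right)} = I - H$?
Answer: $-331797$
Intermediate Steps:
$b = 98$ ($b = -227 + 325 = 98$)
$u{\left(s,Q \right)} = 335 + 12 Q$ ($u{\left(s,Q \right)} = 12 \left(Q - -3\right) + 299 = 12 \left(Q + 3\right) + 299 = 12 \left(3 + Q\right) + 299 = \left(36 + 12 Q\right) + 299 = 335 + 12 Q$)
$u{\left(b,-661 \right)} - 324200 = \left(335 + 12 \left(-661\right)\right) - 324200 = \left(335 - 7932\right) - 324200 = -7597 - 324200 = -331797$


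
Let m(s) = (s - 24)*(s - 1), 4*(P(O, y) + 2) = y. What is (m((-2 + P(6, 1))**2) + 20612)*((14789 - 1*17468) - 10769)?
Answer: -8814224321/32 ≈ -2.7544e+8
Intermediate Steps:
P(O, y) = -2 + y/4
m(s) = (-1 + s)*(-24 + s) (m(s) = (-24 + s)*(-1 + s) = (-1 + s)*(-24 + s))
(m((-2 + P(6, 1))**2) + 20612)*((14789 - 1*17468) - 10769) = ((24 + ((-2 + (-2 + (1/4)*1))**2)**2 - 25*(-2 + (-2 + (1/4)*1))**2) + 20612)*((14789 - 1*17468) - 10769) = ((24 + ((-2 + (-2 + 1/4))**2)**2 - 25*(-2 + (-2 + 1/4))**2) + 20612)*((14789 - 17468) - 10769) = ((24 + ((-2 - 7/4)**2)**2 - 25*(-2 - 7/4)**2) + 20612)*(-2679 - 10769) = ((24 + ((-15/4)**2)**2 - 25*(-15/4)**2) + 20612)*(-13448) = ((24 + (225/16)**2 - 25*225/16) + 20612)*(-13448) = ((24 + 50625/256 - 5625/16) + 20612)*(-13448) = (-33231/256 + 20612)*(-13448) = (5243441/256)*(-13448) = -8814224321/32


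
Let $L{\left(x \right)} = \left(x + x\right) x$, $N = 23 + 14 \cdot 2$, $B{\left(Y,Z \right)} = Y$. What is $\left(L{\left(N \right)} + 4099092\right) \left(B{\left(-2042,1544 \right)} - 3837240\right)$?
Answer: $-15757542076908$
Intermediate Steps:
$N = 51$ ($N = 23 + 28 = 51$)
$L{\left(x \right)} = 2 x^{2}$ ($L{\left(x \right)} = 2 x x = 2 x^{2}$)
$\left(L{\left(N \right)} + 4099092\right) \left(B{\left(-2042,1544 \right)} - 3837240\right) = \left(2 \cdot 51^{2} + 4099092\right) \left(-2042 - 3837240\right) = \left(2 \cdot 2601 + 4099092\right) \left(-3839282\right) = \left(5202 + 4099092\right) \left(-3839282\right) = 4104294 \left(-3839282\right) = -15757542076908$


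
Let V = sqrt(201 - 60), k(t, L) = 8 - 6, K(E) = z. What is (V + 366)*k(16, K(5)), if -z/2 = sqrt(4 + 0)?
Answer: 732 + 2*sqrt(141) ≈ 755.75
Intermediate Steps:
z = -4 (z = -2*sqrt(4 + 0) = -2*sqrt(4) = -2*2 = -4)
K(E) = -4
k(t, L) = 2
V = sqrt(141) ≈ 11.874
(V + 366)*k(16, K(5)) = (sqrt(141) + 366)*2 = (366 + sqrt(141))*2 = 732 + 2*sqrt(141)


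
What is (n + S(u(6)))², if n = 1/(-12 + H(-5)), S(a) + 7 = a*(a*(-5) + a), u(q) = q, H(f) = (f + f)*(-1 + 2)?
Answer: 11042329/484 ≈ 22815.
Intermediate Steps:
H(f) = 2*f (H(f) = (2*f)*1 = 2*f)
S(a) = -7 - 4*a² (S(a) = -7 + a*(a*(-5) + a) = -7 + a*(-5*a + a) = -7 + a*(-4*a) = -7 - 4*a²)
n = -1/22 (n = 1/(-12 + 2*(-5)) = 1/(-12 - 10) = 1/(-22) = -1/22 ≈ -0.045455)
(n + S(u(6)))² = (-1/22 + (-7 - 4*6²))² = (-1/22 + (-7 - 4*36))² = (-1/22 + (-7 - 144))² = (-1/22 - 151)² = (-3323/22)² = 11042329/484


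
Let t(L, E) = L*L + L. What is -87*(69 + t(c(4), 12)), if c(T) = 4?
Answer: -7743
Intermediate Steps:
t(L, E) = L + L**2 (t(L, E) = L**2 + L = L + L**2)
-87*(69 + t(c(4), 12)) = -87*(69 + 4*(1 + 4)) = -87*(69 + 4*5) = -87*(69 + 20) = -87*89 = -7743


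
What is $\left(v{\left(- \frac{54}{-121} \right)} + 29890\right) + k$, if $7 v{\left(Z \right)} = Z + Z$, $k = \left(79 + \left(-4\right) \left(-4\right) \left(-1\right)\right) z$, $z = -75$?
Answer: $\frac{21314863}{847} \approx 25165.0$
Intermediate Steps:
$k = -4725$ ($k = \left(79 + \left(-4\right) \left(-4\right) \left(-1\right)\right) \left(-75\right) = \left(79 + 16 \left(-1\right)\right) \left(-75\right) = \left(79 - 16\right) \left(-75\right) = 63 \left(-75\right) = -4725$)
$v{\left(Z \right)} = \frac{2 Z}{7}$ ($v{\left(Z \right)} = \frac{Z + Z}{7} = \frac{2 Z}{7}$)
$\left(v{\left(- \frac{54}{-121} \right)} + 29890\right) + k = \left(\frac{2 \left(- \frac{54}{-121}\right)}{7} + 29890\right) - 4725 = \left(\frac{2 \left(\left(-54\right) \left(- \frac{1}{121}\right)\right)}{7} + 29890\right) - 4725 = \left(\frac{2}{7} \cdot \frac{54}{121} + 29890\right) - 4725 = \left(\frac{108}{847} + 29890\right) - 4725 = \frac{25316938}{847} - 4725 = \frac{21314863}{847}$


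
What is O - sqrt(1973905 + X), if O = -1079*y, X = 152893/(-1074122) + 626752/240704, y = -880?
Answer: 949520 - sqrt(32213705143173827686058086)/4039772842 ≈ 9.4812e+5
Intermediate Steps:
X = 9943846173/4039772842 (X = 152893*(-1/1074122) + 626752*(1/240704) = -152893/1074122 + 9793/3761 = 9943846173/4039772842 ≈ 2.4615)
O = 949520 (O = -1079*(-880) = 949520)
O - sqrt(1973905 + X) = 949520 - sqrt(1973905 + 9943846173/4039772842) = 949520 - sqrt(7974137755534183/4039772842) = 949520 - sqrt(32213705143173827686058086)/4039772842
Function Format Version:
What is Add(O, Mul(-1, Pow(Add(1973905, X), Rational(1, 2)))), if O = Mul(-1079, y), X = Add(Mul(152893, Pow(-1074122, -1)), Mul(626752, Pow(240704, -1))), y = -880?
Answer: Add(949520, Mul(Rational(-1, 4039772842), Pow(32213705143173827686058086, Rational(1, 2)))) ≈ 9.4812e+5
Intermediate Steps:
X = Rational(9943846173, 4039772842) (X = Add(Mul(152893, Rational(-1, 1074122)), Mul(626752, Rational(1, 240704))) = Add(Rational(-152893, 1074122), Rational(9793, 3761)) = Rational(9943846173, 4039772842) ≈ 2.4615)
O = 949520 (O = Mul(-1079, -880) = 949520)
Add(O, Mul(-1, Pow(Add(1973905, X), Rational(1, 2)))) = Add(949520, Mul(-1, Pow(Add(1973905, Rational(9943846173, 4039772842)), Rational(1, 2)))) = Add(949520, Mul(-1, Pow(Rational(7974137755534183, 4039772842), Rational(1, 2)))) = Add(949520, Mul(-1, Mul(Rational(1, 4039772842), Pow(32213705143173827686058086, Rational(1, 2))))) = Add(949520, Mul(Rational(-1, 4039772842), Pow(32213705143173827686058086, Rational(1, 2))))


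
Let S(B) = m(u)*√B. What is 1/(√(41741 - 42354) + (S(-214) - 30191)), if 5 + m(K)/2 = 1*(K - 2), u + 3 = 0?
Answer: I/(-√613 - 30191*I + 20*√214) ≈ -3.312e-5 + 2.938e-7*I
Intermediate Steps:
u = -3 (u = -3 + 0 = -3)
m(K) = -14 + 2*K (m(K) = -10 + 2*(1*(K - 2)) = -10 + 2*(1*(-2 + K)) = -10 + 2*(-2 + K) = -10 + (-4 + 2*K) = -14 + 2*K)
S(B) = -20*√B (S(B) = (-14 + 2*(-3))*√B = (-14 - 6)*√B = -20*√B)
1/(√(41741 - 42354) + (S(-214) - 30191)) = 1/(√(41741 - 42354) + (-20*I*√214 - 30191)) = 1/(√(-613) + (-20*I*√214 - 30191)) = 1/(I*√613 + (-20*I*√214 - 30191)) = 1/(I*√613 + (-30191 - 20*I*√214)) = 1/(-30191 + I*√613 - 20*I*√214)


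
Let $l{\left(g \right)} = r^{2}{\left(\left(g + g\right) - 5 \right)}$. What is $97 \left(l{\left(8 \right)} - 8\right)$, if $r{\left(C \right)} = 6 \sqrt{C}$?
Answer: $37636$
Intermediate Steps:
$l{\left(g \right)} = -180 + 72 g$ ($l{\left(g \right)} = \left(6 \sqrt{\left(g + g\right) - 5}\right)^{2} = \left(6 \sqrt{2 g - 5}\right)^{2} = \left(6 \sqrt{-5 + 2 g}\right)^{2} = -180 + 72 g$)
$97 \left(l{\left(8 \right)} - 8\right) = 97 \left(\left(-180 + 72 \cdot 8\right) - 8\right) = 97 \left(\left(-180 + 576\right) - 8\right) = 97 \left(396 - 8\right) = 97 \cdot 388 = 37636$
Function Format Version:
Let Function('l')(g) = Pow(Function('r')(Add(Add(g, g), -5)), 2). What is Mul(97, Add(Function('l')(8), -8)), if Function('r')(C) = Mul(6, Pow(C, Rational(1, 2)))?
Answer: 37636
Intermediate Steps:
Function('l')(g) = Add(-180, Mul(72, g)) (Function('l')(g) = Pow(Mul(6, Pow(Add(Add(g, g), -5), Rational(1, 2))), 2) = Pow(Mul(6, Pow(Add(Mul(2, g), -5), Rational(1, 2))), 2) = Pow(Mul(6, Pow(Add(-5, Mul(2, g)), Rational(1, 2))), 2) = Add(-180, Mul(72, g)))
Mul(97, Add(Function('l')(8), -8)) = Mul(97, Add(Add(-180, Mul(72, 8)), -8)) = Mul(97, Add(Add(-180, 576), -8)) = Mul(97, Add(396, -8)) = Mul(97, 388) = 37636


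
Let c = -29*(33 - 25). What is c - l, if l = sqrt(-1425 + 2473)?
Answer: -232 - 2*sqrt(262) ≈ -264.37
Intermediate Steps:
c = -232 (c = -29*8 = -232)
l = 2*sqrt(262) (l = sqrt(1048) = 2*sqrt(262) ≈ 32.373)
c - l = -232 - 2*sqrt(262)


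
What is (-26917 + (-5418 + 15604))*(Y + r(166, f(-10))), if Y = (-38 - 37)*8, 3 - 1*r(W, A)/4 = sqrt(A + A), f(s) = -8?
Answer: 9837828 + 267696*I ≈ 9.8378e+6 + 2.677e+5*I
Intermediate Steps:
r(W, A) = 12 - 4*sqrt(2)*sqrt(A) (r(W, A) = 12 - 4*sqrt(A + A) = 12 - 4*sqrt(2)*sqrt(A))
Y = -600 (Y = -75*8 = -600)
(-26917 + (-5418 + 15604))*(Y + r(166, f(-10))) = (-26917 + (-5418 + 15604))*(-600 + (12 - 4*sqrt(2)*sqrt(-8))) = (-26917 + 10186)*(-600 + (12 - 4*sqrt(2)*2*I*sqrt(2))) = -16731*(-600 + (12 - 16*I)) = -16731*(-588 - 16*I) = 9837828 + 267696*I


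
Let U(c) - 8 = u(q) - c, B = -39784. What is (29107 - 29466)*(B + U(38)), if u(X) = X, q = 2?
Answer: 14292508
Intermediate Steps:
U(c) = 10 - c (U(c) = 8 + (2 - c) = 10 - c)
(29107 - 29466)*(B + U(38)) = (29107 - 29466)*(-39784 + (10 - 1*38)) = -359*(-39784 + (10 - 38)) = -359*(-39784 - 28) = -359*(-39812) = 14292508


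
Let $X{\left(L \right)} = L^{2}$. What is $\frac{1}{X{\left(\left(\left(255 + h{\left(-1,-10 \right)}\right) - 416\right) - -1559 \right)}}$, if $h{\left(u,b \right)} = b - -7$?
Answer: $\frac{1}{1946025} \approx 5.1387 \cdot 10^{-7}$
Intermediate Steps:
$h{\left(u,b \right)} = 7 + b$ ($h{\left(u,b \right)} = b + 7 = 7 + b$)
$\frac{1}{X{\left(\left(\left(255 + h{\left(-1,-10 \right)}\right) - 416\right) - -1559 \right)}} = \frac{1}{\left(\left(\left(255 + \left(7 - 10\right)\right) - 416\right) - -1559\right)^{2}} = \frac{1}{\left(\left(\left(255 - 3\right) - 416\right) + 1559\right)^{2}} = \frac{1}{\left(\left(252 - 416\right) + 1559\right)^{2}} = \frac{1}{\left(-164 + 1559\right)^{2}} = \frac{1}{1395^{2}} = \frac{1}{1946025}$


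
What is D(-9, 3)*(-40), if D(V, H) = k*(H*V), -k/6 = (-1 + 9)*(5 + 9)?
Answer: -725760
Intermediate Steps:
k = -672 (k = -6*(-1 + 9)*(5 + 9) = -48*14 = -6*112 = -672)
D(V, H) = -672*H*V
D(-9, 3)*(-40) = -672*3*(-9)*(-40) = 18144*(-40) = -725760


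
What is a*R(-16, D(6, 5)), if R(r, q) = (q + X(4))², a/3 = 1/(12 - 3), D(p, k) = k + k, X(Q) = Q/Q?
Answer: 121/3 ≈ 40.333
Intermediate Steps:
X(Q) = 1
D(p, k) = 2*k
a = ⅓ (a = 3/(12 - 3) = 3/9 = 3*(⅑) = ⅓ ≈ 0.33333)
R(r, q) = (1 + q)² (R(r, q) = (q + 1)² = (1 + q)²)
a*R(-16, D(6, 5)) = (1 + 2*5)²/3 = (1 + 10)²/3 = (⅓)*11² = (⅓)*121 = 121/3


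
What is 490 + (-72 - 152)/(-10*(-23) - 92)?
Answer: 33698/69 ≈ 488.38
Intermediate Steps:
490 + (-72 - 152)/(-10*(-23) - 92) = 490 - 224/(230 - 92) = 490 - 224/138 = 490 - 224*1/138 = 490 - 112/69 = 33698/69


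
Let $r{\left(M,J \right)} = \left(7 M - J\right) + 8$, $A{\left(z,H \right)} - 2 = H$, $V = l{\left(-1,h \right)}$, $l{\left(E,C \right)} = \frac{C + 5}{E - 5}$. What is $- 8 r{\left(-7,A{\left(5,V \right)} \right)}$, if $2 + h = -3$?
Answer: $344$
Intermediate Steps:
$h = -5$ ($h = -2 - 3 = -5$)
$l{\left(E,C \right)} = \frac{5 + C}{-5 + E}$ ($l{\left(E,C \right)} = \frac{5 + C}{E - 5} = \frac{5 + C}{-5 + E}$)
$V = 0$ ($V = \frac{5 - 5}{-5 - 1} = \frac{1}{-6} \cdot 0 = \left(- \frac{1}{6}\right) 0 = 0$)
$A{\left(z,H \right)} = 2 + H$
$r{\left(M,J \right)} = 8 - J + 7 M$ ($r{\left(M,J \right)} = \left(- J + 7 M\right) + 8 = 8 - J + 7 M$)
$- 8 r{\left(-7,A{\left(5,V \right)} \right)} = - 8 \left(8 - \left(2 + 0\right) + 7 \left(-7\right)\right) = - 8 \left(8 - 2 - 49\right) = \left(-8\right) \left(-43\right) = 344$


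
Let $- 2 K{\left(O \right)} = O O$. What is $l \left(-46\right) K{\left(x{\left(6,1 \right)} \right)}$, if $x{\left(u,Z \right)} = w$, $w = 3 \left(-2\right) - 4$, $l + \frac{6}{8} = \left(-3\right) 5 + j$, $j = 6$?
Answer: $-22425$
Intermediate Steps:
$l = - \frac{39}{4}$ ($l = - \frac{3}{4} + \left(\left(-3\right) 5 + 6\right) = - \frac{3}{4} + \left(-15 + 6\right) = - \frac{3}{4} - 9 = - \frac{39}{4} \approx -9.75$)
$w = -10$ ($w = -6 - 4 = -10$)
$x{\left(u,Z \right)} = -10$
$K{\left(O \right)} = - \frac{O^{2}}{2}$ ($K{\left(O \right)} = - \frac{O O}{2} = - \frac{O^{2}}{2}$)
$l \left(-46\right) K{\left(x{\left(6,1 \right)} \right)} = \left(- \frac{39}{4}\right) \left(-46\right) \left(- \frac{\left(-10\right)^{2}}{2}\right) = \frac{897 \left(\left(- \frac{1}{2}\right) 100\right)}{2} = \frac{897}{2} \left(-50\right) = -22425$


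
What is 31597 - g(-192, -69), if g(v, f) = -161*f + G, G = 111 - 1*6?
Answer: 20383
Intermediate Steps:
G = 105 (G = 111 - 6 = 105)
g(v, f) = 105 - 161*f (g(v, f) = -161*f + 105 = 105 - 161*f)
31597 - g(-192, -69) = 31597 - (105 - 161*(-69)) = 31597 - (105 + 11109) = 31597 - 1*11214 = 31597 - 11214 = 20383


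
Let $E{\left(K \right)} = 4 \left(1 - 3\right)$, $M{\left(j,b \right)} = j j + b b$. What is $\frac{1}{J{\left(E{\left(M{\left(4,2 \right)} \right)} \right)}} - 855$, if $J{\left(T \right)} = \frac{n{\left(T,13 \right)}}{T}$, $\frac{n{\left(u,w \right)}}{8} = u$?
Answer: $- \frac{6839}{8} \approx -854.88$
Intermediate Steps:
$M{\left(j,b \right)} = b^{2} + j^{2}$ ($M{\left(j,b \right)} = j^{2} + b^{2} = b^{2} + j^{2}$)
$E{\left(K \right)} = -8$ ($E{\left(K \right)} = 4 \left(-2\right) = -8$)
$n{\left(u,w \right)} = 8 u$
$J{\left(T \right)} = 8$ ($J{\left(T \right)} = \frac{8 T}{T} = 8$)
$\frac{1}{J{\left(E{\left(M{\left(4,2 \right)} \right)} \right)}} - 855 = \frac{1}{8} - 855 = - \frac{6839}{8}$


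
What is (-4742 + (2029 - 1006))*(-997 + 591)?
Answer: 1509914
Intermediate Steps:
(-4742 + (2029 - 1006))*(-997 + 591) = (-4742 + 1023)*(-406) = -3719*(-406) = 1509914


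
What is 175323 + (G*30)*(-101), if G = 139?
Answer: -245847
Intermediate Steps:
175323 + (G*30)*(-101) = 175323 + (139*30)*(-101) = 175323 + 4170*(-101) = 175323 - 421170 = -245847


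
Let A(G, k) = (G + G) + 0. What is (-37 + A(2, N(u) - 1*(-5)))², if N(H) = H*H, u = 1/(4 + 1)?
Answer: 1089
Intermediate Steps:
u = ⅕ (u = 1/5 = ⅕ ≈ 0.20000)
N(H) = H²
A(G, k) = 2*G (A(G, k) = 2*G + 0 = 2*G)
(-37 + A(2, N(u) - 1*(-5)))² = (-37 + 2*2)² = (-37 + 4)² = (-33)² = 1089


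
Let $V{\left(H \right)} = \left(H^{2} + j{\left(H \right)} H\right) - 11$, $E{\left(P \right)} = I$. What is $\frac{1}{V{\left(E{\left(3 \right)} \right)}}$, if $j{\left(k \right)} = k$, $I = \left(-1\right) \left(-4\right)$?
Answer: $\frac{1}{21} \approx 0.047619$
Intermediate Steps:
$I = 4$
$E{\left(P \right)} = 4$
$V{\left(H \right)} = -11 + 2 H^{2}$ ($V{\left(H \right)} = \left(H^{2} + H H\right) - 11 = \left(H^{2} + H^{2}\right) - 11 = 2 H^{2} - 11 = -11 + 2 H^{2}$)
$\frac{1}{V{\left(E{\left(3 \right)} \right)}} = \frac{1}{-11 + 2 \cdot 4^{2}} = \frac{1}{-11 + 2 \cdot 16} = \frac{1}{-11 + 32} = \frac{1}{21}$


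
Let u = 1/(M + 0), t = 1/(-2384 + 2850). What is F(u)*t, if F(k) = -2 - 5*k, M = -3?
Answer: -1/1398 ≈ -0.00071531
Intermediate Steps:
t = 1/466 ≈ 0.0021459
u = -1/3 (u = 1/(-3 + 0) = 1/(-3) = -1/3 ≈ -0.33333)
F(u)*t = (-2 - 5*(-1/3))*(1/466) = (-2 + 5/3)*(1/466) = -1/3*1/466 = -1/1398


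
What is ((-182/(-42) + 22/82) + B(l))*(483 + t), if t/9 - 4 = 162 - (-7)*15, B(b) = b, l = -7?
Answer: -287330/41 ≈ -7008.0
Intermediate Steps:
t = 2439 (t = 36 + 9*(162 - (-7)*15) = 36 + 9*(162 - 1*(-105)) = 36 + 9*(162 + 105) = 36 + 9*267 = 36 + 2403 = 2439)
((-182/(-42) + 22/82) + B(l))*(483 + t) = ((-182/(-42) + 22/82) - 7)*(483 + 2439) = ((-182*(-1/42) + 22*(1/82)) - 7)*2922 = ((13/3 + 11/41) - 7)*2922 = (566/123 - 7)*2922 = -295/123*2922 = -287330/41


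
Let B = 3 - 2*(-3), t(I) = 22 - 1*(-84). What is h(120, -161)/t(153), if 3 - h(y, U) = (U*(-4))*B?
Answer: -5793/106 ≈ -54.651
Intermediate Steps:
t(I) = 106 (t(I) = 22 + 84 = 106)
B = 9 (B = 3 + 6 = 9)
h(y, U) = 3 + 36*U (h(y, U) = 3 - U*(-4)*9 = 3 - (-4*U)*9 = 3 - (-36)*U = 3 + 36*U)
h(120, -161)/t(153) = (3 + 36*(-161))/106 = (3 - 5796)*(1/106) = -5793*1/106 = -5793/106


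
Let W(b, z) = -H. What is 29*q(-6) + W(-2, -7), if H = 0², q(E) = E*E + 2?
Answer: 1102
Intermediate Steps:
q(E) = 2 + E² (q(E) = E² + 2 = 2 + E²)
H = 0
W(b, z) = 0 (W(b, z) = -1*0 = 0)
29*q(-6) + W(-2, -7) = 29*(2 + (-6)²) + 0 = 29*(2 + 36) + 0 = 29*38 + 0 = 1102 + 0 = 1102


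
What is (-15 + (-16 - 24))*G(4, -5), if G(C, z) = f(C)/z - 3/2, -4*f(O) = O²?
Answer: 77/2 ≈ 38.500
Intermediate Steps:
f(O) = -O²/4
G(C, z) = -3/2 - C²/(4*z) (G(C, z) = (-C²/4)/z - 3/2 = -C²/(4*z) - 3*½ = -C²/(4*z) - 3/2 = -3/2 - C²/(4*z))
(-15 + (-16 - 24))*G(4, -5) = (-15 + (-16 - 24))*((¼)*(-1*4² - 6*(-5))/(-5)) = (-15 - 40)*((¼)*(-⅕)*(-1*16 + 30)) = -55*(-1)*(-16 + 30)/(4*5) = -55*(-1)*14/(4*5) = -55*(-7/10) = 77/2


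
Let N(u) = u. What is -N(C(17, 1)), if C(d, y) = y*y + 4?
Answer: -5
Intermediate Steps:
C(d, y) = 4 + y² (C(d, y) = y² + 4 = 4 + y²)
-N(C(17, 1)) = -(4 + 1²) = -(4 + 1) = -1*5 = -5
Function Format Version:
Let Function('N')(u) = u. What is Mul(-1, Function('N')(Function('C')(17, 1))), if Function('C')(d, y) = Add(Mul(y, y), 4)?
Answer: -5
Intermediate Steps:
Function('C')(d, y) = Add(4, Pow(y, 2)) (Function('C')(d, y) = Add(Pow(y, 2), 4) = Add(4, Pow(y, 2)))
Mul(-1, Function('N')(Function('C')(17, 1))) = Mul(-1, Add(4, Pow(1, 2))) = Mul(-1, Add(4, 1)) = Mul(-1, 5) = -5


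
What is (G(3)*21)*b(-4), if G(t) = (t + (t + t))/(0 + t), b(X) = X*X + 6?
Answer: 1386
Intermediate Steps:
b(X) = 6 + X**2 (b(X) = X**2 + 6 = 6 + X**2)
G(t) = 3 (G(t) = (t + 2*t)/t = (3*t)/t = 3)
(G(3)*21)*b(-4) = (3*21)*(6 + (-4)**2) = 63*(6 + 16) = 63*22 = 1386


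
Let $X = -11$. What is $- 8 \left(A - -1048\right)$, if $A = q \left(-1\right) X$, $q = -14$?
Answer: $-7152$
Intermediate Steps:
$A = -154$ ($A = \left(-14\right) \left(-1\right) \left(-11\right) = 14 \left(-11\right) = -154$)
$- 8 \left(A - -1048\right) = - 8 \left(-154 - -1048\right) = - 8 \left(-154 + 1048\right) = \left(-8\right) 894 = -7152$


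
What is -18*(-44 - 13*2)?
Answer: 1260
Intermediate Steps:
-18*(-44 - 13*2) = -18*(-44 - 26) = -18*(-70) = 1260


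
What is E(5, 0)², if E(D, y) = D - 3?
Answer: 4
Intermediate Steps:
E(D, y) = -3 + D
E(5, 0)² = (-3 + 5)² = 2² = 4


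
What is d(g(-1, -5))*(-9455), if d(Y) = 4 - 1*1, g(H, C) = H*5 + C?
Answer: -28365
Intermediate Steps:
g(H, C) = C + 5*H (g(H, C) = 5*H + C = C + 5*H)
d(Y) = 3 (d(Y) = 4 - 1 = 3)
d(g(-1, -5))*(-9455) = 3*(-9455) = -28365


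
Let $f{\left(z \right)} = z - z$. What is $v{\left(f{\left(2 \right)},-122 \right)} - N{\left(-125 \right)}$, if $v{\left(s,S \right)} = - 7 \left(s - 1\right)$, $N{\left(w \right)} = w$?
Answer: $132$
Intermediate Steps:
$f{\left(z \right)} = 0$
$v{\left(s,S \right)} = 7 - 7 s$ ($v{\left(s,S \right)} = - 7 \left(-1 + s\right) = 7 - 7 s$)
$v{\left(f{\left(2 \right)},-122 \right)} - N{\left(-125 \right)} = \left(7 - 0\right) - -125 = \left(7 + 0\right) + 125 = 7 + 125 = 132$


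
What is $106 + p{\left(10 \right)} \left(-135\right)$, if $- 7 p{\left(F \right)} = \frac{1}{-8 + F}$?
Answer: $\frac{1619}{14} \approx 115.64$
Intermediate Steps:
$p{\left(F \right)} = - \frac{1}{7 \left(-8 + F\right)}$
$106 + p{\left(10 \right)} \left(-135\right) = 106 + - \frac{1}{-56 + 7 \cdot 10} \left(-135\right) = 106 + - \frac{1}{-56 + 70} \left(-135\right) = 106 + - \frac{1}{14} \left(-135\right) = 106 + \left(-1\right) \frac{1}{14} \left(-135\right) = 106 - - \frac{135}{14} = 106 + \frac{135}{14} = \frac{1619}{14}$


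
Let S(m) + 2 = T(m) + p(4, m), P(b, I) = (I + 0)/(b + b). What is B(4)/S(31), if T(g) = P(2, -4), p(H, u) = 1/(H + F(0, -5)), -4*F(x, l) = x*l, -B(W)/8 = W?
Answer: 128/11 ≈ 11.636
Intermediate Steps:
B(W) = -8*W
F(x, l) = -l*x/4 (F(x, l) = -x*l/4 = -l*x/4)
P(b, I) = I/(2*b) (P(b, I) = I/((2*b)) = I*(1/(2*b)) = I/(2*b))
p(H, u) = 1/H (p(H, u) = 1/(H - 1/4*(-5)*0) = 1/(H + 0) = 1/H)
T(g) = -1 (T(g) = (1/2)*(-4)/2 = (1/2)*(-4)*(1/2) = -1)
S(m) = -11/4 (S(m) = -2 + (-1 + 1/4) = -2 - 3/4 = -11/4)
B(4)/S(31) = (-8*4)/(-11/4) = -32*(-4/11) = 128/11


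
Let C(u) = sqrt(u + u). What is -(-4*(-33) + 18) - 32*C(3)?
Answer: -150 - 32*sqrt(6) ≈ -228.38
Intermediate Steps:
C(u) = sqrt(2)*sqrt(u) (C(u) = sqrt(2*u) = sqrt(2)*sqrt(u))
-(-4*(-33) + 18) - 32*C(3) = -(-4*(-33) + 18) - 32*sqrt(2)*sqrt(3) = -(132 + 18) - 32*sqrt(6) = -1*150 - 32*sqrt(6) = -150 - 32*sqrt(6)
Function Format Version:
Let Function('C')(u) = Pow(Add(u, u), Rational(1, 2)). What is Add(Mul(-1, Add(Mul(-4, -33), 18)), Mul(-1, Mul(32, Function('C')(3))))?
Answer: Add(-150, Mul(-32, Pow(6, Rational(1, 2)))) ≈ -228.38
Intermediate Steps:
Function('C')(u) = Mul(Pow(2, Rational(1, 2)), Pow(u, Rational(1, 2))) (Function('C')(u) = Pow(Mul(2, u), Rational(1, 2)) = Mul(Pow(2, Rational(1, 2)), Pow(u, Rational(1, 2))))
Add(Mul(-1, Add(Mul(-4, -33), 18)), Mul(-1, Mul(32, Function('C')(3)))) = Add(Mul(-1, Add(Mul(-4, -33), 18)), Mul(-1, Mul(32, Mul(Pow(2, Rational(1, 2)), Pow(3, Rational(1, 2)))))) = Add(Mul(-1, Add(132, 18)), Mul(-1, Mul(32, Pow(6, Rational(1, 2))))) = Add(Mul(-1, 150), Mul(-32, Pow(6, Rational(1, 2)))) = Add(-150, Mul(-32, Pow(6, Rational(1, 2))))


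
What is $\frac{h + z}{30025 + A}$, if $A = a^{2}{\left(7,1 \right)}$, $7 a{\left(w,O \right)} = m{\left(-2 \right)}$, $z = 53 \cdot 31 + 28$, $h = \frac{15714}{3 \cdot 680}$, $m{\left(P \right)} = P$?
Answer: $\frac{27967191}{500217860} \approx 0.05591$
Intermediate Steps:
$h = \frac{2619}{340}$ ($h = \frac{15714}{2040} = 15714 \cdot \frac{1}{2040} = \frac{2619}{340} \approx 7.7029$)
$z = 1671$ ($z = 1643 + 28 = 1671$)
$a{\left(w,O \right)} = - \frac{2}{7}$ ($a{\left(w,O \right)} = \frac{1}{7} \left(-2\right) = - \frac{2}{7}$)
$A = \frac{4}{49}$ ($A = \left(- \frac{2}{7}\right)^{2} = \frac{4}{49} \approx 0.081633$)
$\frac{h + z}{30025 + A} = \frac{\frac{2619}{340} + 1671}{30025 + \frac{4}{49}} = \frac{570759}{340 \cdot \frac{1471229}{49}} = \frac{570759}{340} \cdot \frac{49}{1471229} = \frac{27967191}{500217860}$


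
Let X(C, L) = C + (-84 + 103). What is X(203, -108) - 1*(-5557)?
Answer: 5779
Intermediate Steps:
X(C, L) = 19 + C (X(C, L) = C + 19 = 19 + C)
X(203, -108) - 1*(-5557) = (19 + 203) - 1*(-5557) = 222 + 5557 = 5779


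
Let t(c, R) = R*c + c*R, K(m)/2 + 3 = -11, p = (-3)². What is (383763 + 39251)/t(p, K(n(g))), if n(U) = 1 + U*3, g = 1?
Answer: -211507/252 ≈ -839.31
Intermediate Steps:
p = 9
n(U) = 1 + 3*U
K(m) = -28 (K(m) = -6 + 2*(-11) = -6 - 22 = -28)
t(c, R) = 2*R*c (t(c, R) = R*c + R*c = 2*R*c)
(383763 + 39251)/t(p, K(n(g))) = (383763 + 39251)/((2*(-28)*9)) = 423014/(-504) = 423014*(-1/504) = -211507/252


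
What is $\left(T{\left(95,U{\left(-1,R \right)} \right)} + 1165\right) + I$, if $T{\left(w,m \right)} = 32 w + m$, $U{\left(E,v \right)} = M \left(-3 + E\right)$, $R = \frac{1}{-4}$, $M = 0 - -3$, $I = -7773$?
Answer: $-3580$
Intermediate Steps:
$M = 3$ ($M = 0 + 3 = 3$)
$R = - \frac{1}{4} \approx -0.25$
$U{\left(E,v \right)} = -9 + 3 E$ ($U{\left(E,v \right)} = 3 \left(-3 + E\right) = -9 + 3 E$)
$T{\left(w,m \right)} = m + 32 w$
$\left(T{\left(95,U{\left(-1,R \right)} \right)} + 1165\right) + I = \left(\left(\left(-9 + 3 \left(-1\right)\right) + 32 \cdot 95\right) + 1165\right) - 7773 = \left(\left(\left(-9 - 3\right) + 3040\right) + 1165\right) - 7773 = \left(\left(-12 + 3040\right) + 1165\right) - 7773 = \left(3028 + 1165\right) - 7773 = 4193 - 7773 = -3580$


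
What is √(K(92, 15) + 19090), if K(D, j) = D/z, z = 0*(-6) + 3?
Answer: √172086/3 ≈ 138.28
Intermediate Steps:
z = 3 (z = 0 + 3 = 3)
K(D, j) = D/3
√(K(92, 15) + 19090) = √((⅓)*92 + 19090) = √(92/3 + 19090) = √(57362/3) = √172086/3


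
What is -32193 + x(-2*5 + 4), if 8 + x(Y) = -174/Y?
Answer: -32172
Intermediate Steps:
x(Y) = -8 - 174/Y
-32193 + x(-2*5 + 4) = -32193 + (-8 - 174/(-2*5 + 4)) = -32193 + (-8 - 174/(-10 + 4)) = -32193 + (-8 - 174/(-6)) = -32193 + (-8 - 174*(-1/6)) = -32193 + (-8 + 29) = -32193 + 21 = -32172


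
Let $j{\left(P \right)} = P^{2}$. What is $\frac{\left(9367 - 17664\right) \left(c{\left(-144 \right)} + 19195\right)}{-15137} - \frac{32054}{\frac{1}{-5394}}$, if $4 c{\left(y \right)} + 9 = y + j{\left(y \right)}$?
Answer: $\frac{10469513184059}{60548} \approx 1.7291 \cdot 10^{8}$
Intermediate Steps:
$c{\left(y \right)} = - \frac{9}{4} + \frac{y}{4} + \frac{y^{2}}{4}$ ($c{\left(y \right)} = - \frac{9}{4} + \frac{y + y^{2}}{4} = - \frac{9}{4} + \left(\frac{y}{4} + \frac{y^{2}}{4}\right) = - \frac{9}{4} + \frac{y}{4} + \frac{y^{2}}{4}$)
$\frac{\left(9367 - 17664\right) \left(c{\left(-144 \right)} + 19195\right)}{-15137} - \frac{32054}{\frac{1}{-5394}} = \frac{\left(9367 - 17664\right) \left(\left(- \frac{9}{4} + \frac{1}{4} \left(-144\right) + \frac{\left(-144\right)^{2}}{4}\right) + 19195\right)}{-15137} - \frac{32054}{\frac{1}{-5394}} = - 8297 \left(\left(- \frac{9}{4} - 36 + \frac{1}{4} \cdot 20736\right) + 19195\right) \left(- \frac{1}{15137}\right) - \frac{32054}{- \frac{1}{5394}} = - 8297 \left(\left(- \frac{9}{4} - 36 + 5184\right) + 19195\right) \left(- \frac{1}{15137}\right) - -172899276 = - 8297 \left(\frac{20583}{4} + 19195\right) \left(- \frac{1}{15137}\right) + 172899276 = \left(-8297\right) \frac{97363}{4} \left(- \frac{1}{15137}\right) + 172899276 = \left(- \frac{807820811}{4}\right) \left(- \frac{1}{15137}\right) + 172899276 = \frac{807820811}{60548} + 172899276 = \frac{10469513184059}{60548}$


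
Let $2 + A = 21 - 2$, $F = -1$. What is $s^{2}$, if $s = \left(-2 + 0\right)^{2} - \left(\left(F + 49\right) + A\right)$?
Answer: $3721$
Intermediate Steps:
$A = 17$ ($A = -2 + \left(21 - 2\right) = -2 + 19 = 17$)
$s = -61$ ($s = \left(-2 + 0\right)^{2} - \left(\left(-1 + 49\right) + 17\right) = \left(-2\right)^{2} - \left(48 + 17\right) = 4 - 65 = -61$)
$s^{2} = \left(-61\right)^{2} = 3721$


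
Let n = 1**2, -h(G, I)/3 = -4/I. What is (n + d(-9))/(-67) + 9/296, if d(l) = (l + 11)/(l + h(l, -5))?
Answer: 20459/1130424 ≈ 0.018099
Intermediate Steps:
h(G, I) = 12/I (h(G, I) = -(-12)/I = 12/I)
n = 1
d(l) = (11 + l)/(-12/5 + l) (d(l) = (l + 11)/(l + 12/(-5)) = (11 + l)/(l + 12*(-1/5)) = (11 + l)/(l - 12/5) = (11 + l)/(-12/5 + l))
(n + d(-9))/(-67) + 9/296 = (1 + 5*(11 - 9)/(-12 + 5*(-9)))/(-67) + 9/296 = (1 + 5*2/(-12 - 45))*(-1/67) + 9*(1/296) = (1 + 5*2/(-57))*(-1/67) + 9/296 = (1 + 5*(-1/57)*2)*(-1/67) + 9/296 = (1 - 10/57)*(-1/67) + 9/296 = (47/57)*(-1/67) + 9/296 = -47/3819 + 9/296 = 20459/1130424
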